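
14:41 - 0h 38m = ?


Start: 881 minutes from midnight
Subtract: 38 minutes
Remaining: 881 - 38 = 843
Hours: 14, Minutes: 3

14:03


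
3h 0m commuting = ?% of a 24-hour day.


12.5%

Time: 180 minutes
Day: 1440 minutes
Percentage = (180/1440) × 100 = 12.5%


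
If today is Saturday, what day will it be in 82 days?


Thursday

Start: Saturday (index 5)
(5 + 82) mod 7
= 87 mod 7
= 3
Index 3 → Thursday


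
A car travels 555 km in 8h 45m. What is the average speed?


63.4 km/h

Distance: 555 km
Time: 8h 45m = 525 min = 525/60 = 35/4 hours
Speed = 555 ÷ (35/4) = 555 × 4 / 35 = 2220/35 ≈ 63.4 km/h


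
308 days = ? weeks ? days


44 weeks 0 days

Weeks: 308 ÷ 7 = 44 remainder 0


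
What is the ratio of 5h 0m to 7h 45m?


20:31 (0.65)

Duration 1: 300 minutes
Duration 2: 465 minutes
Ratio = 300:465
GCD = 15
Simplified = 20:31
As a decimal: 20/31 ≈ 0.65


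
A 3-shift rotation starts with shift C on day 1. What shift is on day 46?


Shift C

Shifts: A, B, C
Start: C (index 2)
Day 46: (2 + 46 - 1) mod 3
= 47 mod 3
= 2
Index 2 → shift C


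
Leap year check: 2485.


Rules: divisible by 4 AND (not by 100 OR by 400)
2485 ÷ 4 = 621 remainder 1 → not divisible by 4
Not divisible by 4 → not a leap year

No


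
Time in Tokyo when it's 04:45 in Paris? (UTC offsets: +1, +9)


12:45

Time difference = UTC+9 - UTC+1 = +8 hours
New hour = (4 + 8) mod 24
= 12 mod 24 = 12
Minutes unchanged → 12:45


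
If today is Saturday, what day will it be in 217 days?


Saturday

Start: Saturday (index 5)
(5 + 217) mod 7
= 222 mod 7
= 5
Index 5 → Saturday


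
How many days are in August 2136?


Month: August (month 8)
August has 31 days

31 days


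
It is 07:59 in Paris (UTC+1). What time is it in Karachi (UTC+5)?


11:59

Time difference = UTC+5 - UTC+1 = +4 hours
New hour = (7 + 4) mod 24
= 11 mod 24 = 11
Minutes unchanged → 11:59


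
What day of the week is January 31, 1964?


Zeller's congruence:
q=31, m=13, k=63, j=19
h = (31 + ⌊13×14/5⌋ + 63 + ⌊63/4⌋ + ⌊19/4⌋ - 2×19) mod 7
= (31 + 36 + 63 + 15 + 4 - 38) mod 7
= 111 mod 7 = 6
h=6 → Friday

Friday


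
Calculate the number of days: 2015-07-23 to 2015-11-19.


119 days

From July 23, 2015 to November 19, 2015
Rest of July 2015: 31 - 23 = 8
Full months: August 31, September 30, October 31
Days into November 2015: 19
Total = 8 + 31 + 30 + 31 + 19 = 119 days


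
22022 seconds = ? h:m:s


Hours: 22022 ÷ 3600 = 6 remainder 422
Minutes: 422 ÷ 60 = 7 remainder 2
Seconds: 2

6h 7m 2s


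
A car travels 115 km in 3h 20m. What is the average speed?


34.5 km/h

Distance: 115 km
Time: 3h 20m = 200 min = 200/60 = 10/3 hours
Speed = 115 ÷ (10/3) = 115 × 3 / 10 = 345/10 = 34.5 km/h


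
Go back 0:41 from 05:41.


05:00

Start: 341 minutes from midnight
Subtract: 41 minutes
Remaining: 341 - 41 = 300
Hours: 5, Minutes: 0


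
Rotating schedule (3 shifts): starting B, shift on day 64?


Shift B

Shifts: A, B, C
Start: B (index 1)
Day 64: (1 + 64 - 1) mod 3
= 64 mod 3
= 1
Index 1 → shift B


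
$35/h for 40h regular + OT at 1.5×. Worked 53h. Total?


$2082.50

Regular: 40h × $35 = $1400.00
Overtime: 53 - 40 = 13h
OT pay: 13h × $35 × 1.5 = $682.50
Total = $1400.00 + $682.50 = $2082.50


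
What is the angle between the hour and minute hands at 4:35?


Hour hand = 4×30 + 35×0.5 = 137.5°
Minute hand = 35×6 = 210°
Difference = |137.5 - 210| = 72.5°

72.5°


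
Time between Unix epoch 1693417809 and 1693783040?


365231 seconds (101.5 hours / 4.23 days)

Difference = 1693783040 - 1693417809 = 365231 seconds
In hours: 365231 / 3600 ≈ 101.5
In days: 365231 / 86400 ≈ 4.23


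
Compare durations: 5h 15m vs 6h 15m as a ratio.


21:25 (0.84)

Duration 1: 315 minutes
Duration 2: 375 minutes
Ratio = 315:375
GCD = 15
Simplified = 21:25
As a decimal: 21/25 = 0.84


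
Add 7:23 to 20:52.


04:15 (next day)

Start: 1252 minutes from midnight
Add: 443 minutes
Total: 1695 minutes
Hours: 1695 ÷ 60 = 28 remainder 15
28 ≥ 24 → 28 - 24 = 4 (next day)


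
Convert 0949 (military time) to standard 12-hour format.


9:49 AM

Hour: 9
9 < 12 → AM


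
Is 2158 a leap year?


No

Rules: divisible by 4 AND (not by 100 OR by 400)
2158 ÷ 4 = 539 remainder 2 → not divisible by 4
Not divisible by 4 → not a leap year


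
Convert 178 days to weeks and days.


Weeks: 178 ÷ 7 = 25 remainder 3

25 weeks 3 days


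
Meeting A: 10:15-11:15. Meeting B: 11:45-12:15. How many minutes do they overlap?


0 minutes

Meeting A: 615-675 (in minutes from midnight)
Meeting B: 705-735
Overlap start = max(615, 705) = 705
Overlap end = min(675, 735) = 675
Overlap = max(0, 675 - 705) = 0 min


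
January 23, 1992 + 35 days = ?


Start: January 23, 1992
Add 35 days
January 23 → February 1: 31 - 23 + 1 = 9 days (35 - 9 = 26 left)
February 1 + 26 = February 27, 1992

February 27, 1992


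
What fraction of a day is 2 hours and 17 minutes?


0.0951 (9.51%)

Total minutes: 2×60 + 17 = 137
Day = 24×60 = 1440 minutes
Fraction = 137/1440 ≈ 0.0951
As a percentage: 137/1440 × 100 ≈ 9.51%


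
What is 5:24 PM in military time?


17:24

Input: 5:24 PM
PM: 5 + 12 = 17


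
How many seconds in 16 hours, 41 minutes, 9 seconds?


Hours: 16 × 3600 = 57600
Minutes: 41 × 60 = 2460
Seconds: 9
Total = 57600 + 2460 + 9 = 60069

60069 seconds


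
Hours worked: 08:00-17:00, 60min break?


8h 0m (480 minutes)

Total time = (17×60+0) - (8×60+0)
= 1020 - 480 = 540 min
Minus break: 540 - 60 = 480 min
= 8h 0m


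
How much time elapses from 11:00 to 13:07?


End time in minutes: 13×60 + 7 = 787
Start time in minutes: 11×60 + 0 = 660
Difference = 787 - 660 = 127 minutes
= 2 hours 7 minutes

2h 7m


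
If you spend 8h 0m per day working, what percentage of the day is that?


33.3%

Time: 480 minutes
Day: 1440 minutes
Percentage = (480/1440) × 100 ≈ 33.3%


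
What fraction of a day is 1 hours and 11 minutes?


0.0493 (4.93%)

Total minutes: 1×60 + 11 = 71
Day = 24×60 = 1440 minutes
Fraction = 71/1440 ≈ 0.0493
As a percentage: 71/1440 × 100 ≈ 4.93%


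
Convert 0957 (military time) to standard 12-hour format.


9:57 AM

Hour: 9
9 < 12 → AM


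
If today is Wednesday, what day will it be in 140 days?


Start: Wednesday (index 2)
(2 + 140) mod 7
= 142 mod 7
= 2
Index 2 → Wednesday

Wednesday


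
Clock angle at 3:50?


175.0°

Hour hand = 3×30 + 50×0.5 = 115.0°
Minute hand = 50×6 = 300°
Difference = |115.0 - 300| = 185.0°
Since > 180°: 360 - 185.0 = 175.0°


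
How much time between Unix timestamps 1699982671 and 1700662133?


Difference = 1700662133 - 1699982671 = 679462 seconds
In hours: 679462 / 3600 ≈ 188.7
In days: 679462 / 86400 ≈ 7.86

679462 seconds (188.7 hours / 7.86 days)


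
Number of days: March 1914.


31 days

Month: March (month 3)
March has 31 days


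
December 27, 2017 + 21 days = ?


Start: December 27, 2017
Add 21 days
December 27 → January 1: 31 - 27 + 1 = 5 days (21 - 5 = 16 left)
January 1 + 16 = January 17, 2018

January 17, 2018


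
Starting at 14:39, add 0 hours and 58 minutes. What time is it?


15:37

Start: 879 minutes from midnight
Add: 58 minutes
Total: 937 minutes
Hours: 937 ÷ 60 = 15 remainder 37


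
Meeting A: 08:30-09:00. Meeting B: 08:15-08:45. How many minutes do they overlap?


15 minutes

Meeting A: 510-540 (in minutes from midnight)
Meeting B: 495-525
Overlap start = max(510, 495) = 510
Overlap end = min(540, 525) = 525
Overlap = max(0, 525 - 510) = 15 min


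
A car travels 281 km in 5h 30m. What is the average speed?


Distance: 281 km
Time: 5h 30m = 330 min = 330/60 = 11/2 hours
Speed = 281 ÷ (11/2) = 281 × 2 / 11 = 562/11 ≈ 51.1 km/h

51.1 km/h


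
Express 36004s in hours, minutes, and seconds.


Hours: 36004 ÷ 3600 = 10 remainder 4
Minutes: 4 ÷ 60 = 0 remainder 4
Seconds: 4

10h 0m 4s


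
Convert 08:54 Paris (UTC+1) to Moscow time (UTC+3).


10:54

Time difference = UTC+3 - UTC+1 = +2 hours
New hour = (8 + 2) mod 24
= 10 mod 24 = 10
Minutes unchanged → 10:54


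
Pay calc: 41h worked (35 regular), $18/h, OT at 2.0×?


Regular: 35h × $18 = $630.00
Overtime: 41 - 35 = 6h
OT pay: 6h × $18 × 2.0 = $216.00
Total = $630.00 + $216.00 = $846.00

$846.00


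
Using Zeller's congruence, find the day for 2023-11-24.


Zeller's congruence:
q=24, m=11, k=23, j=20
h = (24 + ⌊13×12/5⌋ + 23 + ⌊23/4⌋ + ⌊20/4⌋ - 2×20) mod 7
= (24 + 31 + 23 + 5 + 5 - 40) mod 7
= 48 mod 7 = 6
h=6 → Friday

Friday


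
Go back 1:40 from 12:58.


11:18

Start: 778 minutes from midnight
Subtract: 100 minutes
Remaining: 778 - 100 = 678
Hours: 11, Minutes: 18


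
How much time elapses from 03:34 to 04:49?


End time in minutes: 4×60 + 49 = 289
Start time in minutes: 3×60 + 34 = 214
Difference = 289 - 214 = 75 minutes
= 1 hours 15 minutes

1h 15m


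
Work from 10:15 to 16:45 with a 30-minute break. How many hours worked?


6h 0m (360 minutes)

Total time = (16×60+45) - (10×60+15)
= 1005 - 615 = 390 min
Minus break: 390 - 30 = 360 min
= 6h 0m


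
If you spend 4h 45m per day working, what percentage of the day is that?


19.8%

Time: 285 minutes
Day: 1440 minutes
Percentage = (285/1440) × 100 ≈ 19.8%


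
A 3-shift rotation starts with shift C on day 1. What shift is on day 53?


Shifts: A, B, C
Start: C (index 2)
Day 53: (2 + 53 - 1) mod 3
= 54 mod 3
= 0
Index 0 → shift A

Shift A


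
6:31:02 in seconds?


Hours: 6 × 3600 = 21600
Minutes: 31 × 60 = 1860
Seconds: 2
Total = 21600 + 1860 + 2 = 23462

23462 seconds


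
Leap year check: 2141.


Rules: divisible by 4 AND (not by 100 OR by 400)
2141 ÷ 4 = 535 remainder 1 → not divisible by 4
Not divisible by 4 → not a leap year

No


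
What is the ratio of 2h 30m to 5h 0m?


1:2 (0.50)

Duration 1: 150 minutes
Duration 2: 300 minutes
Ratio = 150:300
GCD = 150
Simplified = 1:2
As a decimal: 1/2 = 0.50


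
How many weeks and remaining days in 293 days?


41 weeks 6 days

Weeks: 293 ÷ 7 = 41 remainder 6


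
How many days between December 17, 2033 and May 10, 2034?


From December 17, 2033 to May 10, 2034
Rest of December 2033: 31 - 17 = 14
Full months: January 31, February 2034 28, March 31, April 30
Days into May 2034: 10
Total = 14 + 31 + 28 + 31 + 30 + 10 = 144 days

144 days


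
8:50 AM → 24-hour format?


08:50

Input: 8:50 AM
AM hour stays: 8


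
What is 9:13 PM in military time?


21:13

Input: 9:13 PM
PM: 9 + 12 = 21


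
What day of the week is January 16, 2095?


Sunday

Zeller's congruence:
q=16, m=13, k=94, j=20
h = (16 + ⌊13×14/5⌋ + 94 + ⌊94/4⌋ + ⌊20/4⌋ - 2×20) mod 7
= (16 + 36 + 94 + 23 + 5 - 40) mod 7
= 134 mod 7 = 1
h=1 → Sunday


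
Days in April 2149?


30 days

Month: April (month 4)
April has 30 days


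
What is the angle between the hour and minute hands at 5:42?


Hour hand = 5×30 + 42×0.5 = 171.0°
Minute hand = 42×6 = 252°
Difference = |171.0 - 252| = 81.0°

81.0°


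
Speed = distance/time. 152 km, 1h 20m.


114.0 km/h

Distance: 152 km
Time: 1h 20m = 80 min = 80/60 = 4/3 hours
Speed = 152 ÷ (4/3) = 152 × 3 / 4 = 456/4 = 114.0 km/h


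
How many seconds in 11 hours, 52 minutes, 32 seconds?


Hours: 11 × 3600 = 39600
Minutes: 52 × 60 = 3120
Seconds: 32
Total = 39600 + 3120 + 32 = 42752

42752 seconds


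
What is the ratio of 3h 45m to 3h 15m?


Duration 1: 225 minutes
Duration 2: 195 minutes
Ratio = 225:195
GCD = 15
Simplified = 15:13
As a decimal: 15/13 ≈ 1.15

15:13 (1.15)


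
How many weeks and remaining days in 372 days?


Weeks: 372 ÷ 7 = 53 remainder 1

53 weeks 1 days


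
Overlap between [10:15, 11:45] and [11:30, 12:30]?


15 minutes

Meeting A: 615-705 (in minutes from midnight)
Meeting B: 690-750
Overlap start = max(615, 690) = 690
Overlap end = min(705, 750) = 705
Overlap = max(0, 705 - 690) = 15 min


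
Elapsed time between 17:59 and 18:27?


0h 28m

End time in minutes: 18×60 + 27 = 1107
Start time in minutes: 17×60 + 59 = 1079
Difference = 1107 - 1079 = 28 minutes
= 0 hours 28 minutes


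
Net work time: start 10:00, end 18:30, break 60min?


Total time = (18×60+30) - (10×60+0)
= 1110 - 600 = 510 min
Minus break: 510 - 60 = 450 min
= 7h 30m

7h 30m (450 minutes)


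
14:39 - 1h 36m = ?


Start: 879 minutes from midnight
Subtract: 96 minutes
Remaining: 879 - 96 = 783
Hours: 13, Minutes: 3

13:03


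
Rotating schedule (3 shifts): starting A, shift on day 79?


Shifts: A, B, C
Start: A (index 0)
Day 79: (0 + 79 - 1) mod 3
= 78 mod 3
= 0
Index 0 → shift A

Shift A


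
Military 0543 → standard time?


5:43 AM

Hour: 5
5 < 12 → AM


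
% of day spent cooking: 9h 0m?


Time: 540 minutes
Day: 1440 minutes
Percentage = (540/1440) × 100 = 37.5%

37.5%


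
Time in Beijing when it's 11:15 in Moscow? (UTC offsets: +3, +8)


Time difference = UTC+8 - UTC+3 = +5 hours
New hour = (11 + 5) mod 24
= 16 mod 24 = 16
Minutes unchanged → 16:15

16:15


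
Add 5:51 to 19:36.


01:27 (next day)

Start: 1176 minutes from midnight
Add: 351 minutes
Total: 1527 minutes
Hours: 1527 ÷ 60 = 25 remainder 27
25 ≥ 24 → 25 - 24 = 1 (next day)


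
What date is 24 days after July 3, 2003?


July 27, 2003

Start: July 3, 2003
Add 24 days
July 3 + 24 = July 27, 2003


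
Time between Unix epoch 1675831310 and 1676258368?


Difference = 1676258368 - 1675831310 = 427058 seconds
In hours: 427058 / 3600 ≈ 118.6
In days: 427058 / 86400 ≈ 4.94

427058 seconds (118.6 hours / 4.94 days)


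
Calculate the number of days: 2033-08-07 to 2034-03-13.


218 days

From August 7, 2033 to March 13, 2034
Rest of August 2033: 31 - 7 = 24
Full months: September 30, October 31, November 30, December 31, January 31, February 2034 28
Days into March 2034: 13
Total = 24 + 30 + 31 + 30 + 31 + 31 + 28 + 13 = 218 days


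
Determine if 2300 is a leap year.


Rules: divisible by 4 AND (not by 100 OR by 400)
2300 ÷ 4 = 575 exactly → divisible by 4
2300 ÷ 100 = 23 exactly → divisible by 100
2300 ÷ 400 = 5 remainder 300 → not divisible by 400
Divisible by 100 but not by 400 → not a leap year

No


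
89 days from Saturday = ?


Thursday

Start: Saturday (index 5)
(5 + 89) mod 7
= 94 mod 7
= 3
Index 3 → Thursday


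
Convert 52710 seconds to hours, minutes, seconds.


14h 38m 30s

Hours: 52710 ÷ 3600 = 14 remainder 2310
Minutes: 2310 ÷ 60 = 38 remainder 30
Seconds: 30


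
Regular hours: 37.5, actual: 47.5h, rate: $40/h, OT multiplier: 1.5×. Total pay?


Regular: 37.5h × $40 = $1500.00
Overtime: 47.5 - 37.5 = 10.0h
OT pay: 10.0h × $40 × 1.5 = $600.00
Total = $1500.00 + $600.00 = $2100.00

$2100.00


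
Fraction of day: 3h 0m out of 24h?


0.1250 (12.50%)

Total minutes: 3×60 + 0 = 180
Day = 24×60 = 1440 minutes
Fraction = 180/1440 = 0.1250
As a percentage: 180/1440 × 100 = 12.50%


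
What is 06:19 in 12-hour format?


6:19 AM

Hour: 6
6 < 12 → AM


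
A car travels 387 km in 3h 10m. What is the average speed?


Distance: 387 km
Time: 3h 10m = 190 min = 190/60 = 19/6 hours
Speed = 387 ÷ (19/6) = 387 × 6 / 19 = 2322/19 ≈ 122.2 km/h

122.2 km/h


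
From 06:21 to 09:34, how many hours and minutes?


End time in minutes: 9×60 + 34 = 574
Start time in minutes: 6×60 + 21 = 381
Difference = 574 - 381 = 193 minutes
= 3 hours 13 minutes

3h 13m


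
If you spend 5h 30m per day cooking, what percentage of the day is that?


22.9%

Time: 330 minutes
Day: 1440 minutes
Percentage = (330/1440) × 100 ≈ 22.9%


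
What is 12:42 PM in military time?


Input: 12:42 PM
12 PM → 12 (noon)

12:42


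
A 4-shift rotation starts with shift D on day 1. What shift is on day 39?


Shift B

Shifts: A, B, C, D
Start: D (index 3)
Day 39: (3 + 39 - 1) mod 4
= 41 mod 4
= 1
Index 1 → shift B


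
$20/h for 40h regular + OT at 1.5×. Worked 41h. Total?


Regular: 40h × $20 = $800.00
Overtime: 41 - 40 = 1h
OT pay: 1h × $20 × 1.5 = $30.00
Total = $800.00 + $30.00 = $830.00

$830.00


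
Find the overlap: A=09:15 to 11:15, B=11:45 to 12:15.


0 minutes

Meeting A: 555-675 (in minutes from midnight)
Meeting B: 705-735
Overlap start = max(555, 705) = 705
Overlap end = min(675, 735) = 675
Overlap = max(0, 675 - 705) = 0 min


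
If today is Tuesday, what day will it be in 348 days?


Start: Tuesday (index 1)
(1 + 348) mod 7
= 349 mod 7
= 6
Index 6 → Sunday

Sunday


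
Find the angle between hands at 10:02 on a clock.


71.0°

Hour hand = 10×30 + 2×0.5 = 301.0°
Minute hand = 2×6 = 12°
Difference = |301.0 - 12| = 289.0°
Since > 180°: 360 - 289.0 = 71.0°


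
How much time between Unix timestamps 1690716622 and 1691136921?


420299 seconds (116.7 hours / 4.86 days)

Difference = 1691136921 - 1690716622 = 420299 seconds
In hours: 420299 / 3600 ≈ 116.7
In days: 420299 / 86400 ≈ 4.86


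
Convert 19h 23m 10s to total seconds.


69790 seconds

Hours: 19 × 3600 = 68400
Minutes: 23 × 60 = 1380
Seconds: 10
Total = 68400 + 1380 + 10 = 69790


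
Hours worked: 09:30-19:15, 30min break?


Total time = (19×60+15) - (9×60+30)
= 1155 - 570 = 585 min
Minus break: 585 - 30 = 555 min
= 9h 15m

9h 15m (555 minutes)


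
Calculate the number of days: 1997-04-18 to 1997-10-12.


177 days

From April 18, 1997 to October 12, 1997
Rest of April 1997: 30 - 18 = 12
Full months: May 31, June 30, July 31, August 31, September 30
Days into October 1997: 12
Total = 12 + 31 + 30 + 31 + 31 + 30 + 12 = 177 days


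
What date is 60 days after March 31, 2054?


Start: March 31, 2054
Add 60 days
March 31 → April 1: 31 - 31 + 1 = 1 days (60 - 1 = 59 left)
April 1 → May 1: 30 - 1 + 1 = 30 days (59 - 30 = 29 left)
May 1 + 29 = May 30, 2054

May 30, 2054


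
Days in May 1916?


31 days

Month: May (month 5)
May has 31 days


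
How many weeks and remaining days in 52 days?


7 weeks 3 days

Weeks: 52 ÷ 7 = 7 remainder 3


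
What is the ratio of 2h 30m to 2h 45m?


Duration 1: 150 minutes
Duration 2: 165 minutes
Ratio = 150:165
GCD = 15
Simplified = 10:11
As a decimal: 10/11 ≈ 0.91

10:11 (0.91)


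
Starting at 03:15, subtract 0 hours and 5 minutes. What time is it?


03:10

Start: 195 minutes from midnight
Subtract: 5 minutes
Remaining: 195 - 5 = 190
Hours: 3, Minutes: 10


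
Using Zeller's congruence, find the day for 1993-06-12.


Saturday

Zeller's congruence:
q=12, m=6, k=93, j=19
h = (12 + ⌊13×7/5⌋ + 93 + ⌊93/4⌋ + ⌊19/4⌋ - 2×19) mod 7
= (12 + 18 + 93 + 23 + 4 - 38) mod 7
= 112 mod 7 = 0
h=0 → Saturday


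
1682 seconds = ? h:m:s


0h 28m 2s

Hours: 1682 ÷ 3600 = 0 remainder 1682
Minutes: 1682 ÷ 60 = 28 remainder 2
Seconds: 2


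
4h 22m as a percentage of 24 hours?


Total minutes: 4×60 + 22 = 262
Day = 24×60 = 1440 minutes
Fraction = 262/1440 ≈ 0.1819
As a percentage: 262/1440 × 100 ≈ 18.19%

0.1819 (18.19%)


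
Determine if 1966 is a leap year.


Rules: divisible by 4 AND (not by 100 OR by 400)
1966 ÷ 4 = 491 remainder 2 → not divisible by 4
Not divisible by 4 → not a leap year

No


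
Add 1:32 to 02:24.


03:56

Start: 144 minutes from midnight
Add: 92 minutes
Total: 236 minutes
Hours: 236 ÷ 60 = 3 remainder 56


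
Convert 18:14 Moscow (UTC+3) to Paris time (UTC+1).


Time difference = UTC+1 - UTC+3 = -2 hours
New hour = (18 -2) mod 24
= 16 mod 24 = 16
Minutes unchanged → 16:14

16:14


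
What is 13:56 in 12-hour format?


Hour: 13
13 - 12 = 1 → PM

1:56 PM


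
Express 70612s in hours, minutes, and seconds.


19h 36m 52s

Hours: 70612 ÷ 3600 = 19 remainder 2212
Minutes: 2212 ÷ 60 = 36 remainder 52
Seconds: 52


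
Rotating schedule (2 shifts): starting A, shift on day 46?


Shift B

Shifts: A, B
Start: A (index 0)
Day 46: (0 + 46 - 1) mod 2
= 45 mod 2
= 1
Index 1 → shift B


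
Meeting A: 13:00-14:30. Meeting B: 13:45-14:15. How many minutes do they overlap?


30 minutes

Meeting A: 780-870 (in minutes from midnight)
Meeting B: 825-855
Overlap start = max(780, 825) = 825
Overlap end = min(870, 855) = 855
Overlap = max(0, 855 - 825) = 30 min


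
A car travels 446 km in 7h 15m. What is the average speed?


Distance: 446 km
Time: 7h 15m = 435 min = 435/60 = 29/4 hours
Speed = 446 ÷ (29/4) = 446 × 4 / 29 = 1784/29 ≈ 61.5 km/h

61.5 km/h


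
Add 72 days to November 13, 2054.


Start: November 13, 2054
Add 72 days
November 13 → December 1: 30 - 13 + 1 = 18 days (72 - 18 = 54 left)
December 1 → January 1: 31 - 1 + 1 = 31 days (54 - 31 = 23 left)
January 1 + 23 = January 24, 2055

January 24, 2055


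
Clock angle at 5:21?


34.5°

Hour hand = 5×30 + 21×0.5 = 160.5°
Minute hand = 21×6 = 126°
Difference = |160.5 - 126| = 34.5°


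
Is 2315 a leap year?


Rules: divisible by 4 AND (not by 100 OR by 400)
2315 ÷ 4 = 578 remainder 3 → not divisible by 4
Not divisible by 4 → not a leap year

No


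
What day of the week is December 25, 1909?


Zeller's congruence:
q=25, m=12, k=9, j=19
h = (25 + ⌊13×13/5⌋ + 9 + ⌊9/4⌋ + ⌊19/4⌋ - 2×19) mod 7
= (25 + 33 + 9 + 2 + 4 - 38) mod 7
= 35 mod 7 = 0
h=0 → Saturday

Saturday


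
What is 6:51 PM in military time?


Input: 6:51 PM
PM: 6 + 12 = 18

18:51


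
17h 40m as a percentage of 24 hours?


0.7361 (73.61%)

Total minutes: 17×60 + 40 = 1060
Day = 24×60 = 1440 minutes
Fraction = 1060/1440 ≈ 0.7361
As a percentage: 1060/1440 × 100 ≈ 73.61%


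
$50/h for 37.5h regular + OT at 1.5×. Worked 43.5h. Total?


Regular: 37.5h × $50 = $1875.00
Overtime: 43.5 - 37.5 = 6.0h
OT pay: 6.0h × $50 × 1.5 = $450.00
Total = $1875.00 + $450.00 = $2325.00

$2325.00


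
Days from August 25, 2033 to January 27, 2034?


155 days

From August 25, 2033 to January 27, 2034
Rest of August 2033: 31 - 25 = 6
Full months: September 30, October 31, November 30, December 31
Days into January 2034: 27
Total = 6 + 30 + 31 + 30 + 31 + 27 = 155 days


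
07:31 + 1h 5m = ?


08:36

Start: 451 minutes from midnight
Add: 65 minutes
Total: 516 minutes
Hours: 516 ÷ 60 = 8 remainder 36


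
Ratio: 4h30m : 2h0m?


9:4 (2.25)

Duration 1: 270 minutes
Duration 2: 120 minutes
Ratio = 270:120
GCD = 30
Simplified = 9:4
As a decimal: 9/4 = 2.25


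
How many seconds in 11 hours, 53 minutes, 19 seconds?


Hours: 11 × 3600 = 39600
Minutes: 53 × 60 = 3180
Seconds: 19
Total = 39600 + 3180 + 19 = 42799

42799 seconds


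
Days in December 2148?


31 days

Month: December (month 12)
December has 31 days


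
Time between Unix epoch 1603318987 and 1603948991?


630004 seconds (175.0 hours / 7.29 days)

Difference = 1603948991 - 1603318987 = 630004 seconds
In hours: 630004 / 3600 ≈ 175.0
In days: 630004 / 86400 ≈ 7.29


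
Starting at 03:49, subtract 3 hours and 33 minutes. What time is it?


00:16

Start: 229 minutes from midnight
Subtract: 213 minutes
Remaining: 229 - 213 = 16
Hours: 0, Minutes: 16


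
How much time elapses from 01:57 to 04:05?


End time in minutes: 4×60 + 5 = 245
Start time in minutes: 1×60 + 57 = 117
Difference = 245 - 117 = 128 minutes
= 2 hours 8 minutes

2h 8m


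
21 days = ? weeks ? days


3 weeks 0 days

Weeks: 21 ÷ 7 = 3 remainder 0


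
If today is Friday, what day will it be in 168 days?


Friday

Start: Friday (index 4)
(4 + 168) mod 7
= 172 mod 7
= 4
Index 4 → Friday


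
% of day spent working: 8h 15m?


34.4%

Time: 495 minutes
Day: 1440 minutes
Percentage = (495/1440) × 100 ≈ 34.4%


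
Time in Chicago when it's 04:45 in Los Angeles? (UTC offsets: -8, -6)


06:45

Time difference = UTC-6 - UTC-8 = +2 hours
New hour = (4 + 2) mod 24
= 6 mod 24 = 6
Minutes unchanged → 06:45


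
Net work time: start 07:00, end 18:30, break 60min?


10h 30m (630 minutes)

Total time = (18×60+30) - (7×60+0)
= 1110 - 420 = 690 min
Minus break: 690 - 60 = 630 min
= 10h 30m


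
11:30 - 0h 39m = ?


10:51

Start: 690 minutes from midnight
Subtract: 39 minutes
Remaining: 690 - 39 = 651
Hours: 10, Minutes: 51


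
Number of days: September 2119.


30 days

Month: September (month 9)
September has 30 days


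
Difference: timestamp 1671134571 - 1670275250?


859321 seconds (238.7 hours / 9.95 days)

Difference = 1671134571 - 1670275250 = 859321 seconds
In hours: 859321 / 3600 ≈ 238.7
In days: 859321 / 86400 ≈ 9.95


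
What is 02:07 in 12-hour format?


Hour: 2
2 < 12 → AM

2:07 AM


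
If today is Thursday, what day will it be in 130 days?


Start: Thursday (index 3)
(3 + 130) mod 7
= 133 mod 7
= 0
Index 0 → Monday

Monday


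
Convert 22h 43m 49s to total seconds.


Hours: 22 × 3600 = 79200
Minutes: 43 × 60 = 2580
Seconds: 49
Total = 79200 + 2580 + 49 = 81829

81829 seconds


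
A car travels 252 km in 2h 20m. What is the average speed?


108.0 km/h

Distance: 252 km
Time: 2h 20m = 140 min = 140/60 = 7/3 hours
Speed = 252 ÷ (7/3) = 252 × 3 / 7 = 756/7 = 108.0 km/h


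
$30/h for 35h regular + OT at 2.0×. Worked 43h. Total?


Regular: 35h × $30 = $1050.00
Overtime: 43 - 35 = 8h
OT pay: 8h × $30 × 2.0 = $480.00
Total = $1050.00 + $480.00 = $1530.00

$1530.00


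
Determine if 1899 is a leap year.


Rules: divisible by 4 AND (not by 100 OR by 400)
1899 ÷ 4 = 474 remainder 3 → not divisible by 4
Not divisible by 4 → not a leap year

No


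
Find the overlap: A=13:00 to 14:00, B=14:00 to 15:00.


Meeting A: 780-840 (in minutes from midnight)
Meeting B: 840-900
Overlap start = max(780, 840) = 840
Overlap end = min(840, 900) = 840
Overlap = max(0, 840 - 840) = 0 min

0 minutes


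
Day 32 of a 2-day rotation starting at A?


Shifts: A, B
Start: A (index 0)
Day 32: (0 + 32 - 1) mod 2
= 31 mod 2
= 1
Index 1 → shift B

Shift B


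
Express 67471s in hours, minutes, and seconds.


Hours: 67471 ÷ 3600 = 18 remainder 2671
Minutes: 2671 ÷ 60 = 44 remainder 31
Seconds: 31

18h 44m 31s


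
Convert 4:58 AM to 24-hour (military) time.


Input: 4:58 AM
AM hour stays: 4

04:58


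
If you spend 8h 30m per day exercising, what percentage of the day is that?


Time: 510 minutes
Day: 1440 minutes
Percentage = (510/1440) × 100 ≈ 35.4%

35.4%


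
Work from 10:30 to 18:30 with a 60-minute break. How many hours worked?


Total time = (18×60+30) - (10×60+30)
= 1110 - 630 = 480 min
Minus break: 480 - 60 = 420 min
= 7h 0m

7h 0m (420 minutes)


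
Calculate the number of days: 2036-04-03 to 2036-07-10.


From April 3, 2036 to July 10, 2036
Rest of April 2036: 30 - 3 = 27
Full months: May 31, June 30
Days into July 2036: 10
Total = 27 + 31 + 30 + 10 = 98 days

98 days


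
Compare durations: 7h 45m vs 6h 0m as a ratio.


Duration 1: 465 minutes
Duration 2: 360 minutes
Ratio = 465:360
GCD = 15
Simplified = 31:24
As a decimal: 31/24 ≈ 1.29

31:24 (1.29)


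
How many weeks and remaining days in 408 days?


Weeks: 408 ÷ 7 = 58 remainder 2

58 weeks 2 days


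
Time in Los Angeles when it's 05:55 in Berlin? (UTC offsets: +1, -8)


20:55 (previous day)

Time difference = UTC-8 - UTC+1 = -9 hours
New hour = (5 -9) mod 24
= -4 mod 24 = 20
Minutes unchanged → 20:55; -4 < 0 → previous day


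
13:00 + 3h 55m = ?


16:55

Start: 780 minutes from midnight
Add: 235 minutes
Total: 1015 minutes
Hours: 1015 ÷ 60 = 16 remainder 55


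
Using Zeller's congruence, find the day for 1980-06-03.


Zeller's congruence:
q=3, m=6, k=80, j=19
h = (3 + ⌊13×7/5⌋ + 80 + ⌊80/4⌋ + ⌊19/4⌋ - 2×19) mod 7
= (3 + 18 + 80 + 20 + 4 - 38) mod 7
= 87 mod 7 = 3
h=3 → Tuesday

Tuesday


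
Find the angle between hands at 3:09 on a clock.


40.5°

Hour hand = 3×30 + 9×0.5 = 94.5°
Minute hand = 9×6 = 54°
Difference = |94.5 - 54| = 40.5°


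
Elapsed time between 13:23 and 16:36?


End time in minutes: 16×60 + 36 = 996
Start time in minutes: 13×60 + 23 = 803
Difference = 996 - 803 = 193 minutes
= 3 hours 13 minutes

3h 13m


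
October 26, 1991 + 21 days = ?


Start: October 26, 1991
Add 21 days
October 26 → November 1: 31 - 26 + 1 = 6 days (21 - 6 = 15 left)
November 1 + 15 = November 16, 1991

November 16, 1991


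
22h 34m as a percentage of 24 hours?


Total minutes: 22×60 + 34 = 1354
Day = 24×60 = 1440 minutes
Fraction = 1354/1440 ≈ 0.9403
As a percentage: 1354/1440 × 100 ≈ 94.03%

0.9403 (94.03%)


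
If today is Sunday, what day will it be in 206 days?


Start: Sunday (index 6)
(6 + 206) mod 7
= 212 mod 7
= 2
Index 2 → Wednesday

Wednesday


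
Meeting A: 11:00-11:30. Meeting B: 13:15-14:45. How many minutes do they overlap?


Meeting A: 660-690 (in minutes from midnight)
Meeting B: 795-885
Overlap start = max(660, 795) = 795
Overlap end = min(690, 885) = 690
Overlap = max(0, 690 - 795) = 0 min

0 minutes


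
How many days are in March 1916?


31 days

Month: March (month 3)
March has 31 days


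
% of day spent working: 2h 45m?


11.5%

Time: 165 minutes
Day: 1440 minutes
Percentage = (165/1440) × 100 ≈ 11.5%


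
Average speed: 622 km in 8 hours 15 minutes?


75.4 km/h

Distance: 622 km
Time: 8h 15m = 495 min = 495/60 = 33/4 hours
Speed = 622 ÷ (33/4) = 622 × 4 / 33 = 2488/33 ≈ 75.4 km/h


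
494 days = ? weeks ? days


Weeks: 494 ÷ 7 = 70 remainder 4

70 weeks 4 days


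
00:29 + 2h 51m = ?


Start: 29 minutes from midnight
Add: 171 minutes
Total: 200 minutes
Hours: 200 ÷ 60 = 3 remainder 20

03:20


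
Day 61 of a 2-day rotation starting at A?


Shifts: A, B
Start: A (index 0)
Day 61: (0 + 61 - 1) mod 2
= 60 mod 2
= 0
Index 0 → shift A

Shift A


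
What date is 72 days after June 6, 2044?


August 17, 2044

Start: June 6, 2044
Add 72 days
June 6 → July 1: 30 - 6 + 1 = 25 days (72 - 25 = 47 left)
July 1 → August 1: 31 - 1 + 1 = 31 days (47 - 31 = 16 left)
August 1 + 16 = August 17, 2044


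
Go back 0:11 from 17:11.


Start: 1031 minutes from midnight
Subtract: 11 minutes
Remaining: 1031 - 11 = 1020
Hours: 17, Minutes: 0

17:00


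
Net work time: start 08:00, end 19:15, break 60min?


Total time = (19×60+15) - (8×60+0)
= 1155 - 480 = 675 min
Minus break: 675 - 60 = 615 min
= 10h 15m

10h 15m (615 minutes)


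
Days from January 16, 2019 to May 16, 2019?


From January 16, 2019 to May 16, 2019
Rest of January 2019: 31 - 16 = 15
Full months: February 2019 28, March 31, April 30
Days into May 2019: 16
Total = 15 + 28 + 31 + 30 + 16 = 120 days

120 days


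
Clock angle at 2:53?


Hour hand = 2×30 + 53×0.5 = 86.5°
Minute hand = 53×6 = 318°
Difference = |86.5 - 318| = 231.5°
Since > 180°: 360 - 231.5 = 128.5°

128.5°


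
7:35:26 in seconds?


27326 seconds

Hours: 7 × 3600 = 25200
Minutes: 35 × 60 = 2100
Seconds: 26
Total = 25200 + 2100 + 26 = 27326


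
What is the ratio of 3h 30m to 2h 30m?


Duration 1: 210 minutes
Duration 2: 150 minutes
Ratio = 210:150
GCD = 30
Simplified = 7:5
As a decimal: 7/5 = 1.40

7:5 (1.40)


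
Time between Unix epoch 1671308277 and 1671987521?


679244 seconds (188.7 hours / 7.86 days)

Difference = 1671987521 - 1671308277 = 679244 seconds
In hours: 679244 / 3600 ≈ 188.7
In days: 679244 / 86400 ≈ 7.86


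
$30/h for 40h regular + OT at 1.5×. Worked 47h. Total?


Regular: 40h × $30 = $1200.00
Overtime: 47 - 40 = 7h
OT pay: 7h × $30 × 1.5 = $315.00
Total = $1200.00 + $315.00 = $1515.00

$1515.00


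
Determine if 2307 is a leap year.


Rules: divisible by 4 AND (not by 100 OR by 400)
2307 ÷ 4 = 576 remainder 3 → not divisible by 4
Not divisible by 4 → not a leap year

No


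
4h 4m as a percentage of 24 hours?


Total minutes: 4×60 + 4 = 244
Day = 24×60 = 1440 minutes
Fraction = 244/1440 ≈ 0.1694
As a percentage: 244/1440 × 100 ≈ 16.94%

0.1694 (16.94%)


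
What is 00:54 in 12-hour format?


Hour: 0
0 → 12 AM (midnight)

12:54 AM


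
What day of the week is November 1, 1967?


Zeller's congruence:
q=1, m=11, k=67, j=19
h = (1 + ⌊13×12/5⌋ + 67 + ⌊67/4⌋ + ⌊19/4⌋ - 2×19) mod 7
= (1 + 31 + 67 + 16 + 4 - 38) mod 7
= 81 mod 7 = 4
h=4 → Wednesday

Wednesday


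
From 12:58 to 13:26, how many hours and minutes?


0h 28m

End time in minutes: 13×60 + 26 = 806
Start time in minutes: 12×60 + 58 = 778
Difference = 806 - 778 = 28 minutes
= 0 hours 28 minutes


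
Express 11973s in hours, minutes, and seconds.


Hours: 11973 ÷ 3600 = 3 remainder 1173
Minutes: 1173 ÷ 60 = 19 remainder 33
Seconds: 33

3h 19m 33s


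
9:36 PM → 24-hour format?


21:36

Input: 9:36 PM
PM: 9 + 12 = 21


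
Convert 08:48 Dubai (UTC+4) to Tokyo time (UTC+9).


Time difference = UTC+9 - UTC+4 = +5 hours
New hour = (8 + 5) mod 24
= 13 mod 24 = 13
Minutes unchanged → 13:48

13:48


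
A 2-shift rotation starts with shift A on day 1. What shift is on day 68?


Shifts: A, B
Start: A (index 0)
Day 68: (0 + 68 - 1) mod 2
= 67 mod 2
= 1
Index 1 → shift B

Shift B


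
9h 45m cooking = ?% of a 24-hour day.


40.6%

Time: 585 minutes
Day: 1440 minutes
Percentage = (585/1440) × 100 ≈ 40.6%


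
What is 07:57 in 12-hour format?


7:57 AM

Hour: 7
7 < 12 → AM


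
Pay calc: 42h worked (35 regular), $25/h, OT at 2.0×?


$1225.00

Regular: 35h × $25 = $875.00
Overtime: 42 - 35 = 7h
OT pay: 7h × $25 × 2.0 = $350.00
Total = $875.00 + $350.00 = $1225.00


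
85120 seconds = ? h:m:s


23h 38m 40s

Hours: 85120 ÷ 3600 = 23 remainder 2320
Minutes: 2320 ÷ 60 = 38 remainder 40
Seconds: 40


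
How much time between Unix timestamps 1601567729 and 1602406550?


838821 seconds (233.0 hours / 9.71 days)

Difference = 1602406550 - 1601567729 = 838821 seconds
In hours: 838821 / 3600 ≈ 233.0
In days: 838821 / 86400 ≈ 9.71


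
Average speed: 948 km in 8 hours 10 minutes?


116.1 km/h

Distance: 948 km
Time: 8h 10m = 490 min = 490/60 = 49/6 hours
Speed = 948 ÷ (49/6) = 948 × 6 / 49 = 5688/49 ≈ 116.1 km/h


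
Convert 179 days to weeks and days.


25 weeks 4 days

Weeks: 179 ÷ 7 = 25 remainder 4


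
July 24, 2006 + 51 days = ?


September 13, 2006

Start: July 24, 2006
Add 51 days
July 24 → August 1: 31 - 24 + 1 = 8 days (51 - 8 = 43 left)
August 1 → September 1: 31 - 1 + 1 = 31 days (43 - 31 = 12 left)
September 1 + 12 = September 13, 2006


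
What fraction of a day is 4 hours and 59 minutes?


Total minutes: 4×60 + 59 = 299
Day = 24×60 = 1440 minutes
Fraction = 299/1440 ≈ 0.2076
As a percentage: 299/1440 × 100 ≈ 20.76%

0.2076 (20.76%)


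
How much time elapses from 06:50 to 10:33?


End time in minutes: 10×60 + 33 = 633
Start time in minutes: 6×60 + 50 = 410
Difference = 633 - 410 = 223 minutes
= 3 hours 43 minutes

3h 43m


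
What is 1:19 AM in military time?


Input: 1:19 AM
AM hour stays: 1

01:19


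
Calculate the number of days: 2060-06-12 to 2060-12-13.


From June 12, 2060 to December 13, 2060
Rest of June 2060: 30 - 12 = 18
Full months: July 31, August 31, September 30, October 31, November 30
Days into December 2060: 13
Total = 18 + 31 + 31 + 30 + 31 + 30 + 13 = 184 days

184 days


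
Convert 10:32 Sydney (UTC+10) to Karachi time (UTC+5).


Time difference = UTC+5 - UTC+10 = -5 hours
New hour = (10 -5) mod 24
= 5 mod 24 = 5
Minutes unchanged → 05:32

05:32


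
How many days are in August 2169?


31 days

Month: August (month 8)
August has 31 days


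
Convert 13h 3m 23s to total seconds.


47003 seconds

Hours: 13 × 3600 = 46800
Minutes: 3 × 60 = 180
Seconds: 23
Total = 46800 + 180 + 23 = 47003


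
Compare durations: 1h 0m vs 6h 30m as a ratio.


2:13 (0.15)

Duration 1: 60 minutes
Duration 2: 390 minutes
Ratio = 60:390
GCD = 30
Simplified = 2:13
As a decimal: 2/13 ≈ 0.15


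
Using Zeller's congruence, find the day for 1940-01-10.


Zeller's congruence:
q=10, m=13, k=39, j=19
h = (10 + ⌊13×14/5⌋ + 39 + ⌊39/4⌋ + ⌊19/4⌋ - 2×19) mod 7
= (10 + 36 + 39 + 9 + 4 - 38) mod 7
= 60 mod 7 = 4
h=4 → Wednesday

Wednesday


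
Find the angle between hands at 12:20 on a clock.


Hour hand (12 ≡ 0 on the dial): 0×30 + 20×0.5 = 10.0°
Minute hand = 20×6 = 120°
Difference = |10.0 - 120| = 110.0°

110.0°


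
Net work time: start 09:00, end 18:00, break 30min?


8h 30m (510 minutes)

Total time = (18×60+0) - (9×60+0)
= 1080 - 540 = 540 min
Minus break: 540 - 30 = 510 min
= 8h 30m


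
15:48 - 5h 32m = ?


10:16

Start: 948 minutes from midnight
Subtract: 332 minutes
Remaining: 948 - 332 = 616
Hours: 10, Minutes: 16


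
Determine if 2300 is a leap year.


Rules: divisible by 4 AND (not by 100 OR by 400)
2300 ÷ 4 = 575 exactly → divisible by 4
2300 ÷ 100 = 23 exactly → divisible by 100
2300 ÷ 400 = 5 remainder 300 → not divisible by 400
Divisible by 100 but not by 400 → not a leap year

No


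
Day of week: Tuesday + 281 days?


Wednesday

Start: Tuesday (index 1)
(1 + 281) mod 7
= 282 mod 7
= 2
Index 2 → Wednesday


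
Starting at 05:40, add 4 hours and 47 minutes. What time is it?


Start: 340 minutes from midnight
Add: 287 minutes
Total: 627 minutes
Hours: 627 ÷ 60 = 10 remainder 27

10:27


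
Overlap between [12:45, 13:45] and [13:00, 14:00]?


45 minutes

Meeting A: 765-825 (in minutes from midnight)
Meeting B: 780-840
Overlap start = max(765, 780) = 780
Overlap end = min(825, 840) = 825
Overlap = max(0, 825 - 780) = 45 min


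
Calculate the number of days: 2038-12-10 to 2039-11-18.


343 days

From December 10, 2038 to November 18, 2039
Rest of December 2038: 31 - 10 = 21
Full months: January 31, February 2039 28, March 31, April 30, May 31, June 30, July 31, August 31, September 30, October 31
Days into November 2039: 18
Total = 21 + 31 + 28 + 31 + 30 + 31 + 30 + 31 + 31 + 30 + 31 + 18 = 343 days


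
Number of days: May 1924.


Month: May (month 5)
May has 31 days

31 days


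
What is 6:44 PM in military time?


Input: 6:44 PM
PM: 6 + 12 = 18

18:44


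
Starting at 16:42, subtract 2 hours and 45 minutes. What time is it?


13:57

Start: 1002 minutes from midnight
Subtract: 165 minutes
Remaining: 1002 - 165 = 837
Hours: 13, Minutes: 57


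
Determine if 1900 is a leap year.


No

Rules: divisible by 4 AND (not by 100 OR by 400)
1900 ÷ 4 = 475 exactly → divisible by 4
1900 ÷ 100 = 19 exactly → divisible by 100
1900 ÷ 400 = 4 remainder 300 → not divisible by 400
Divisible by 100 but not by 400 → not a leap year


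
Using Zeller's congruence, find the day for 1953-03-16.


Monday

Zeller's congruence:
q=16, m=3, k=53, j=19
h = (16 + ⌊13×4/5⌋ + 53 + ⌊53/4⌋ + ⌊19/4⌋ - 2×19) mod 7
= (16 + 10 + 53 + 13 + 4 - 38) mod 7
= 58 mod 7 = 2
h=2 → Monday


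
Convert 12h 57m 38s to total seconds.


46658 seconds

Hours: 12 × 3600 = 43200
Minutes: 57 × 60 = 3420
Seconds: 38
Total = 43200 + 3420 + 38 = 46658


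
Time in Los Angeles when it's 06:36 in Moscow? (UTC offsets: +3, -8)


Time difference = UTC-8 - UTC+3 = -11 hours
New hour = (6 -11) mod 24
= -5 mod 24 = 19
Minutes unchanged → 19:36; -5 < 0 → previous day

19:36 (previous day)


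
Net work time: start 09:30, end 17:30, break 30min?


Total time = (17×60+30) - (9×60+30)
= 1050 - 570 = 480 min
Minus break: 480 - 30 = 450 min
= 7h 30m

7h 30m (450 minutes)
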